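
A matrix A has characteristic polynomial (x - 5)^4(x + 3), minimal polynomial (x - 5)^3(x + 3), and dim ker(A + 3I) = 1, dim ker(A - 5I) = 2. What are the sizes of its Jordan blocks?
λ = -3: algebraic multiplicity 1 (exponent in χ_A), largest block size 1 (exponent in m_A), 1 block (geometric multiplicity). This forces block sizes [1].
λ = 5: algebraic multiplicity 4 (exponent in χ_A), largest block size 3 (exponent in m_A), 2 blocks (geometric multiplicity). These force block sizes [3, 1].

Jordan blocks: (-3, 1), (5, 3), (5, 1)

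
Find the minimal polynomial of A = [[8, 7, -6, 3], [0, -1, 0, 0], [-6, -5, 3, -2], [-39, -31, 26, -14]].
m_A(x) = (x + 1)^2

The characteristic polynomial factors as (x + 1)^4. The minimal polynomial is ∏(x - λ)^{k_λ} where k_λ is the size of the largest Jordan block at λ.

For λ = -1: rank(A + I) = 2, and the largest Jordan block has size 2 (the smallest k with rank((A + I)^k) = rank((A + I)^(k+1))).

So m_A(x) = (x + 1)^2.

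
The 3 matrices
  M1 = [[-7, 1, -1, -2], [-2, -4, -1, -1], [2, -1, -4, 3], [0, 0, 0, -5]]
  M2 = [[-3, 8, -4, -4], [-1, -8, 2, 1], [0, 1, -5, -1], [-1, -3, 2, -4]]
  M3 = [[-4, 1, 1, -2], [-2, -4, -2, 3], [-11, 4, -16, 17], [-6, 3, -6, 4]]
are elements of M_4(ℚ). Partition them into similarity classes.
1 class: {M1, M2, M3}

Characteristic polynomials: χ_{M1} = (x + 5)^4, χ_{M2} = (x + 5)^4, χ_{M3} = (x + 5)^4.

{M1, M2, M3}: invariant factors (x + 5)^2, (x + 5)^2.

Matrices are similar if and only if their invariant-factor lists agree; the partition into similarity classes is {M1, M2, M3}.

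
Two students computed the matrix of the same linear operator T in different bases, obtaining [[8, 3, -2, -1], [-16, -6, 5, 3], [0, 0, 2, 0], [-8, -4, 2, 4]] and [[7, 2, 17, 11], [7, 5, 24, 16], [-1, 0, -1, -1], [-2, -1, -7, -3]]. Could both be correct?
Yes.

Two matrices over a field are similar if and only if they have the same invariant factors.

Both A and B have characteristic polynomial (x - 2)^4 and minimal polynomial (x - 2)^3. Computing further, both have invariant factors x - 2, (x - 2)^3. Hence A and B are similar.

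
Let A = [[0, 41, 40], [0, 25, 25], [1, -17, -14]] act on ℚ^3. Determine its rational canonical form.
R = [[0, 0, 25], [1, 0, -35], [0, 1, 11]]

The invariant factors of A (the non-unit diagonal entries of the Smith normal form of xI - A over ℚ[x]) are (x - 5)^2(x - 1), each dividing the next. The characteristic polynomial is their product, (x - 5)^2(x - 1).

The rational canonical form is the block-diagonal matrix of companion matrices C(f_i):
R = [[0, 0, 25], [1, 0, -35], [0, 1, 11]].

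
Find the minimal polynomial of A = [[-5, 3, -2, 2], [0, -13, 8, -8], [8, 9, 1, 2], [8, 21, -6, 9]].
The characteristic polynomial factors as (x - 3)(x + 1)(x + 5)^2. The minimal polynomial is ∏(x - λ)^{k_λ} where k_λ is the size of the largest Jordan block at λ.

For λ = -5: rank(A + 5I) = 3, and the largest Jordan block has size 2 (the smallest k with rank((A + 5I)^k) = rank((A + 5I)^(k+1))).
For λ = -1: rank(A + I) = 3, and the largest Jordan block has size 1 (the smallest k with rank((A + I)^k) = rank((A + I)^(k+1))).
For λ = 3: rank(A - 3I) = 3, and the largest Jordan block has size 1 (the smallest k with rank((A - 3I)^k) = rank((A - 3I)^(k+1))).

So m_A(x) = (x - 3)(x + 1)(x + 5)^2.

m_A(x) = (x - 3)(x + 1)(x + 5)^2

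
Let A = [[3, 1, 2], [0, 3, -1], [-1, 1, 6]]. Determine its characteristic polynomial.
xI - A = [[x - 3, -1, -2], [0, x - 3, 1], [1, -1, x - 6]].

Expanding det(xI - A) along the first row:
det(xI - A) = + (x - 3)·det([[x - 3, 1], [-1, x - 6]]) - (-1)·det([[0, 1], [1, x - 6]]) + (-2)·det([[0, x - 3], [1, -1]]).

Evaluating gives χ_A(x) = x^3 - 12x^2 + 48x - 64 = (x - 4)^3.

χ_A(x) = (x - 4)^3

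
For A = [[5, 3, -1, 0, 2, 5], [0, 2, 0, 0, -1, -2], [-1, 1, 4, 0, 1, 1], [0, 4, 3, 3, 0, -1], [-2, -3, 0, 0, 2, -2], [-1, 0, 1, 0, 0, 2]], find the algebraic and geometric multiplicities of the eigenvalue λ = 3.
The characteristic polynomial is (x - 3)^6, so the factor x - 3 appears with exponent 6: the algebraic multiplicity is 6.

rank(A - 3I) = 4, so the eigenspace has dimension 6 - 4 = 2: the geometric multiplicity is 2.

Since 2 < 6, A is not diagonalizable.

algebraic multiplicity 6, geometric multiplicity 2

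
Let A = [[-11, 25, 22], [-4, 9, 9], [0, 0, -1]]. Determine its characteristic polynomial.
xI - A = [[x + 11, -25, -22], [4, x - 9, -9], [0, 0, x + 1]].

Expanding det(xI - A) along the first row:
det(xI - A) = + (x + 11)·det([[x - 9, -9], [0, x + 1]]) - (-25)·det([[4, -9], [0, x + 1]]) + (-22)·det([[4, x - 9], [0, 0]]).

Evaluating gives χ_A(x) = x^3 + 3x^2 + 3x + 1 = (x + 1)^3.

χ_A(x) = (x + 1)^3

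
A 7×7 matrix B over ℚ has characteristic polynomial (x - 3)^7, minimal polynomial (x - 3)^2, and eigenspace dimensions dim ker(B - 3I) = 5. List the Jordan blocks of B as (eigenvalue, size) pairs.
Jordan blocks: (3, 2), (3, 2), (3, 1), (3, 1), (3, 1)

λ = 3: algebraic multiplicity 7 (exponent in χ_B), largest block size 2 (exponent in m_B), 5 blocks (geometric multiplicity). These force block sizes [2, 2, 1, 1, 1].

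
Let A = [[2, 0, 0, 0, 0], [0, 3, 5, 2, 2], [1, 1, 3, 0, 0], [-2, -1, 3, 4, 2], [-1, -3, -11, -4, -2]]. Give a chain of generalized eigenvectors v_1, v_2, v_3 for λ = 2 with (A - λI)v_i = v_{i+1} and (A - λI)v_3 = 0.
v_1 = [[-3, 0, 3, -5, -2]]^T, v_2 = [[0, 1, 0, 1, -2]]^T, v_3 = [[0, -1, 1, -3, 1]]^T

We seek v_1 ∈ ker((A - 2I)^3) \ ker((A - 2I)^2), then set v_{i+1} = (A - 2I) v_i.

One such chain is v_1 = [[-3, 0, 3, -5, -2]]^T, v_2 = [[0, 1, 0, 1, -2]]^T, v_3 = [[0, -1, 1, -3, 1]]^T. Check: (A - 2I) v_3 = [[0, 0, 0, 0, 0]]^T = 0.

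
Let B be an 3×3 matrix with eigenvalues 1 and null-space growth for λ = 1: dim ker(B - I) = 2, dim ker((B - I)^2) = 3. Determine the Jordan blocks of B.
Jordan blocks: (1, 2), (1, 1)

λ = 1: successive nullity increments [2, 1] count blocks of size ≥ k; block sizes are [2, 1].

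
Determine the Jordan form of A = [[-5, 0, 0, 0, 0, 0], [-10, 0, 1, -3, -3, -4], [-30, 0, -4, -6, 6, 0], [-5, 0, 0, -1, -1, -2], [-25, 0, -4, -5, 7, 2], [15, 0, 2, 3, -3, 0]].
The characteristic polynomial is det(xI - A) = x^4(x - 2)(x + 5), so the eigenvalues are -5 (algebraic multiplicity 1), 0 (algebraic multiplicity 4), 2 (algebraic multiplicity 1).

For λ = -5: algebraic multiplicity 1 gives one 1×1 block.

For λ = 0: rank(A) = 4, rank(A^2) = 2. The eigenspace has dimension 6 - 4 = 2, so there are 2 Jordan blocks; the rank sequence gives block sizes [2, 2].

For λ = 2: algebraic multiplicity 1 gives one 1×1 block.

Assembling the blocks gives the Jordan form J above.

J = [[-5, 0, 0, 0, 0, 0], [0, 0, 1, 0, 0, 0], [0, 0, 0, 0, 0, 0], [0, 0, 0, 0, 1, 0], [0, 0, 0, 0, 0, 0], [0, 0, 0, 0, 0, 2]]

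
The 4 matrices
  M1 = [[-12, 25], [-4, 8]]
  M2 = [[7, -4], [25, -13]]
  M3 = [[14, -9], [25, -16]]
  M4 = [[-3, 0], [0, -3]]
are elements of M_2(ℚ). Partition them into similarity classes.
Characteristic polynomials: χ_{M1} = (x + 2)^2, χ_{M2} = (x + 3)^2, χ_{M3} = (x + 1)^2, χ_{M4} = (x + 3)^2.

{M1}: invariant factors (x + 2)^2.

{M2}: invariant factors (x + 3)^2.

{M3}: invariant factors (x + 1)^2.

{M4}: invariant factors x + 3, x + 3.

Matrices are similar if and only if their invariant-factor lists agree; the partition into similarity classes is {M1}, {M2}, {M3}, {M4}.

4 classes: {M1}, {M2}, {M3}, {M4}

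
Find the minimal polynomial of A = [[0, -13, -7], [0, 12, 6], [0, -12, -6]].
m_A(x) = x^2(x - 6)

The characteristic polynomial factors as x^2(x - 6). The minimal polynomial is ∏(x - λ)^{k_λ} where k_λ is the size of the largest Jordan block at λ.

For λ = 0: rank(A) = 2, and the largest Jordan block has size 2 (the smallest k with rank(A^k) = rank(A^(k+1))).
For λ = 6: rank(A - 6I) = 2, and the largest Jordan block has size 1 (the smallest k with rank((A - 6I)^k) = rank((A - 6I)^(k+1))).

So m_A(x) = x^2(x - 6).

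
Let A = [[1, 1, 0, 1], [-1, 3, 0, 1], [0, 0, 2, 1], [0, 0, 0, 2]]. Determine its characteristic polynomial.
xI - A = [[x - 1, -1, 0, -1], [1, x - 3, 0, -1], [0, 0, x - 2, -1], [0, 0, 0, x - 2]].

Expanding det(xI - A) along the first row:
det(xI - A) = + (x - 1)·det([[x - 3, 0, -1], [0, x - 2, -1], [0, 0, x - 2]]) - (-1)·det([[1, 0, -1], [0, x - 2, -1], [0, 0, x - 2]]) + (0)·det([[1, x - 3, -1], [0, 0, -1], [0, 0, x - 2]]) - (-1)·det([[1, x - 3, 0], [0, 0, x - 2], [0, 0, 0]]).

Evaluating gives χ_A(x) = x^4 - 8x^3 + 24x^2 - 32x + 16 = (x - 2)^4.

χ_A(x) = (x - 2)^4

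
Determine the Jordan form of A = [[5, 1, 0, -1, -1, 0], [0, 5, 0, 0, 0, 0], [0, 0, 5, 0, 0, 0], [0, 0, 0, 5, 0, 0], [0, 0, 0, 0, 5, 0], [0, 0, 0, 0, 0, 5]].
J = [[5, 1, 0, 0, 0, 0], [0, 5, 0, 0, 0, 0], [0, 0, 5, 0, 0, 0], [0, 0, 0, 5, 0, 0], [0, 0, 0, 0, 5, 0], [0, 0, 0, 0, 0, 5]]

The characteristic polynomial is det(xI - A) = (x - 5)^6, so the eigenvalues are 5 (algebraic multiplicity 6).

For λ = 5: rank(A - 5I) = 1, rank((A - 5I)^2) = 0. The eigenspace has dimension 6 - 1 = 5, so there are 5 Jordan blocks; the rank sequence gives block sizes [2, 1, 1, 1, 1].

Assembling the blocks gives the Jordan form J above.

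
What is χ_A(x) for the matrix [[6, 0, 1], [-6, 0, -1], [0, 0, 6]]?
xI - A = [[x - 6, 0, -1], [6, x, 1], [0, 0, x - 6]].

Expanding det(xI - A) along the first row:
det(xI - A) = + (x - 6)·det([[x, 1], [0, x - 6]]) - (0)·det([[6, 1], [0, x - 6]]) + (-1)·det([[6, x], [0, 0]]).

Evaluating gives χ_A(x) = x^3 - 12x^2 + 36x = x(x - 6)^2.

χ_A(x) = x(x - 6)^2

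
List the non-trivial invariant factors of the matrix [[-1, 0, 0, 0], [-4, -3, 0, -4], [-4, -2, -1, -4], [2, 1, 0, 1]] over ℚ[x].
x + 1, x + 1, (x + 1)^2

The Jordan structure of A has elementary divisors (x + 1)^2, (x + 1), (x + 1). Arranging the block sizes at each eigenvalue in decreasing order and taking row products gives the invariant factors.

Invariant factors (smallest first, each dividing the next): x + 1, x + 1, (x + 1)^2.

Check: the last factor (x + 1)^2 is the minimal polynomial, and the product (x + 1)^4 is the characteristic polynomial.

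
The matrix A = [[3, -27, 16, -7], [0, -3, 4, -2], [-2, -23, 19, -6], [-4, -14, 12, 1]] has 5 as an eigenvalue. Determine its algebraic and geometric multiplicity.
algebraic multiplicity 4, geometric multiplicity 2

The characteristic polynomial is (x - 5)^4, so the factor x - 5 appears with exponent 4: the algebraic multiplicity is 4.

rank(A - 5I) = 2, so the eigenspace has dimension 4 - 2 = 2: the geometric multiplicity is 2.

Since 2 < 4, A is not diagonalizable.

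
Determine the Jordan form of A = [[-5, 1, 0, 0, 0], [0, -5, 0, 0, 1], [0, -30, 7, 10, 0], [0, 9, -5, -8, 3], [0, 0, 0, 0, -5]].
The characteristic polynomial is det(xI - A) = (x - 2)(x + 3)(x + 5)^3, so the eigenvalues are -5 (algebraic multiplicity 3), -3 (algebraic multiplicity 1), 2 (algebraic multiplicity 1).

For λ = -5: rank(A + 5I) = 4, rank((A + 5I)^2) = 3, rank((A + 5I)^3) = 2. The eigenspace has dimension 5 - 4 = 1, so there is 1 Jordan block; the rank sequence gives block sizes [3].

For λ = -3: algebraic multiplicity 1 gives one 1×1 block.

For λ = 2: algebraic multiplicity 1 gives one 1×1 block.

Assembling the blocks gives the Jordan form J above.

J = [[-5, 1, 0, 0, 0], [0, -5, 1, 0, 0], [0, 0, -5, 0, 0], [0, 0, 0, -3, 0], [0, 0, 0, 0, 2]]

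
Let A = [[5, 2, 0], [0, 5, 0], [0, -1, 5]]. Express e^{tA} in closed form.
A has Jordan form J = [[5, 1, 0], [0, 5, 0], [0, 0, 5]] with A = PJP^{-1}, so e^{tA} = P e^{tJ} P^{-1}.

For a Jordan block J_k(λ), e^{tJ_k(λ)} = e^{λt} · (I + tN + t^2 N^2/2! + ... + t^{k-1} N^{k-1}/(k-1)!) where N is the nilpotent superdiagonal part.

Assembling the blocks and conjugating back gives the entries of e^{tA} as shown above.

e^{tA} = [[e^{5*t}, 2*t*e^{5*t}, 0], [0, e^{5*t}, 0], [0, -t*e^{5*t}, e^{5*t}]]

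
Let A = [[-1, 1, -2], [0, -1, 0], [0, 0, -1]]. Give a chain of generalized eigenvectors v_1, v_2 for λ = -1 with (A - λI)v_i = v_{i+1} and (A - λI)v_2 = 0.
v_1 = [[0, 3, 1]]^T, v_2 = [[1, 0, 0]]^T

We seek v_1 ∈ ker((A + I)^2) \ ker(A + I), then set v_{i+1} = (A + I) v_i.

One such chain is v_1 = [[0, 3, 1]]^T, v_2 = [[1, 0, 0]]^T. Check: (A + I) v_2 = [[0, 0, 0]]^T = 0.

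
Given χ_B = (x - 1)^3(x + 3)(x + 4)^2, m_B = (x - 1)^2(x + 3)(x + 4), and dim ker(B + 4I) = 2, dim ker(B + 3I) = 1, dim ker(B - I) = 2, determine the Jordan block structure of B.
λ = -4: algebraic multiplicity 2 (exponent in χ_B), largest block size 1 (exponent in m_B), 2 blocks (geometric multiplicity). These force block sizes [1, 1].
λ = -3: algebraic multiplicity 1 (exponent in χ_B), largest block size 1 (exponent in m_B), 1 block (geometric multiplicity). This forces block sizes [1].
λ = 1: algebraic multiplicity 3 (exponent in χ_B), largest block size 2 (exponent in m_B), 2 blocks (geometric multiplicity). These force block sizes [2, 1].

Jordan blocks: (-4, 1), (-4, 1), (-3, 1), (1, 2), (1, 1)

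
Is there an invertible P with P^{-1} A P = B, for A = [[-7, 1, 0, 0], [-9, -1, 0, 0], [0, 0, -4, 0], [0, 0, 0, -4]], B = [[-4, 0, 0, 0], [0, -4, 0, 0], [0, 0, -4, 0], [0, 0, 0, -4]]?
Both have characteristic polynomial (x + 4)^4, but the minimal polynomial of A is (x + 4)^2 while the minimal polynomial of B is x + 4. The minimal polynomial is a similarity invariant, so A and B are not similar.

No.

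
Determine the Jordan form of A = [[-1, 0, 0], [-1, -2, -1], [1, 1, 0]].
J = [[-1, 1, 0], [0, -1, 0], [0, 0, -1]]

The characteristic polynomial is det(xI - A) = (x + 1)^3, so the eigenvalues are -1 (algebraic multiplicity 3).

For λ = -1: rank(A + I) = 1, rank((A + I)^2) = 0. The eigenspace has dimension 3 - 1 = 2, so there are 2 Jordan blocks; the rank sequence gives block sizes [2, 1].

Assembling the blocks gives the Jordan form J above.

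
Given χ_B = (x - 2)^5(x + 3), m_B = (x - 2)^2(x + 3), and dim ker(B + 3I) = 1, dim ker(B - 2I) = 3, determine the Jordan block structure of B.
λ = -3: algebraic multiplicity 1 (exponent in χ_B), largest block size 1 (exponent in m_B), 1 block (geometric multiplicity). This forces block sizes [1].
λ = 2: algebraic multiplicity 5 (exponent in χ_B), largest block size 2 (exponent in m_B), 3 blocks (geometric multiplicity). These force block sizes [2, 2, 1].

Jordan blocks: (-3, 1), (2, 2), (2, 2), (2, 1)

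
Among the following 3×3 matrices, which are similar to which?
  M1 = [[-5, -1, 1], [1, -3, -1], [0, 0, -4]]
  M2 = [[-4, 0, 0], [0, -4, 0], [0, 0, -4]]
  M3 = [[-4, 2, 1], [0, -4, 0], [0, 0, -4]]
2 classes: {M1, M3}, {M2}

Characteristic polynomials: χ_{M1} = (x + 4)^3, χ_{M2} = (x + 4)^3, χ_{M3} = (x + 4)^3.

{M1, M3}: invariant factors x + 4, (x + 4)^2.

{M2}: invariant factors x + 4, x + 4, x + 4.

Matrices are similar if and only if their invariant-factor lists agree; the partition into similarity classes is {M1, M3}, {M2}.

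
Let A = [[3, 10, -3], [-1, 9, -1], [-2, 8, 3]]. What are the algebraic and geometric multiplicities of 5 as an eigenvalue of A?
The characteristic polynomial is (x - 5)^3, so the factor x - 5 appears with exponent 3: the algebraic multiplicity is 3.

rank(A - 5I) = 2, so the eigenspace has dimension 3 - 2 = 1: the geometric multiplicity is 1.

Since 1 < 3, A is not diagonalizable.

algebraic multiplicity 3, geometric multiplicity 1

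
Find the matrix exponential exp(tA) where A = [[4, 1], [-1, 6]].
e^{tA} = [[(1 - t)*e^{5*t}, t*e^{5*t}], [-t*e^{5*t}, (t + 1)*e^{5*t}]]

A has Jordan form J = [[5, 1], [0, 5]] with A = PJP^{-1}, so e^{tA} = P e^{tJ} P^{-1}.

For a Jordan block J_k(λ), e^{tJ_k(λ)} = e^{λt} · (I + tN + t^2 N^2/2! + ... + t^{k-1} N^{k-1}/(k-1)!) where N is the nilpotent superdiagonal part.

Assembling the blocks and conjugating back gives the entries of e^{tA} as shown above.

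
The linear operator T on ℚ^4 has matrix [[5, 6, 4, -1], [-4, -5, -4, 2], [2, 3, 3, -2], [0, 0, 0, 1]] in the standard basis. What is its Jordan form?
The characteristic polynomial is det(xI - A) = (x - 1)^4, so the eigenvalues are 1 (algebraic multiplicity 4).

For λ = 1: rank(A - I) = 2, rank((A - I)^2) = 0. The eigenspace has dimension 4 - 2 = 2, so there are 2 Jordan blocks; the rank sequence gives block sizes [2, 2].

Assembling the blocks gives the Jordan form J above.

J = [[1, 1, 0, 0], [0, 1, 0, 0], [0, 0, 1, 1], [0, 0, 0, 1]]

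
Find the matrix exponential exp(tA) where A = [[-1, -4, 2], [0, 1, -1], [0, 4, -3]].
A has Jordan form J = [[-1, 1, 0], [0, -1, 0], [0, 0, -1]] with A = PJP^{-1}, so e^{tA} = P e^{tJ} P^{-1}.

For a Jordan block J_k(λ), e^{tJ_k(λ)} = e^{λt} · (I + tN + t^2 N^2/2! + ... + t^{k-1} N^{k-1}/(k-1)!) where N is the nilpotent superdiagonal part.

Assembling the blocks and conjugating back gives the entries of e^{tA} as shown above.

e^{tA} = [[e^{-t}, -4*t*e^{-t}, 2*t*e^{-t}], [0, (2*t + 1)*e^{-t}, -t*e^{-t}], [0, 4*t*e^{-t}, (1 - 2*t)*e^{-t}]]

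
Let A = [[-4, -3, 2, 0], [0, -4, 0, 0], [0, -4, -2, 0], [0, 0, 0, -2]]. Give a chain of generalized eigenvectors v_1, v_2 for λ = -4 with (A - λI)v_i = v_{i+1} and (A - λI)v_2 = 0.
v_1 = [[-1, 1, 2, 0]]^T, v_2 = [[1, 0, 0, 0]]^T

We seek v_1 ∈ ker((A + 4I)^2) \ ker(A + 4I), then set v_{i+1} = (A + 4I) v_i.

One such chain is v_1 = [[-1, 1, 2, 0]]^T, v_2 = [[1, 0, 0, 0]]^T. Check: (A + 4I) v_2 = [[0, 0, 0, 0]]^T = 0.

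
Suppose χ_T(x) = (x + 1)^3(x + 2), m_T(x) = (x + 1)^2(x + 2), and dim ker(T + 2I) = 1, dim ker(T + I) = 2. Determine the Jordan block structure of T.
λ = -2: algebraic multiplicity 1 (exponent in χ_T), largest block size 1 (exponent in m_T), 1 block (geometric multiplicity). This forces block sizes [1].
λ = -1: algebraic multiplicity 3 (exponent in χ_T), largest block size 2 (exponent in m_T), 2 blocks (geometric multiplicity). These force block sizes [2, 1].

Jordan blocks: (-2, 1), (-1, 2), (-1, 1)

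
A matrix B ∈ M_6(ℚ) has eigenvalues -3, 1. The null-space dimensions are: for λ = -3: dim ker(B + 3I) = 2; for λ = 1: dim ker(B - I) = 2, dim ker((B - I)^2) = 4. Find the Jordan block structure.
λ = -3: successive nullity increments [2] count blocks of size ≥ k; block sizes are [1, 1].
λ = 1: successive nullity increments [2, 2] count blocks of size ≥ k; block sizes are [2, 2].

Jordan blocks: (-3, 1), (-3, 1), (1, 2), (1, 2)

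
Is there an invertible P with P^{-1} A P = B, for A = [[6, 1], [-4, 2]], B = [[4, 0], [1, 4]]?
Two matrices over a field are similar if and only if they have the same invariant factors.

Both A and B have characteristic polynomial (x - 4)^2 and minimal polynomial (x - 4)^2. Computing further, both have invariant factors (x - 4)^2. Hence A and B are similar.

Yes.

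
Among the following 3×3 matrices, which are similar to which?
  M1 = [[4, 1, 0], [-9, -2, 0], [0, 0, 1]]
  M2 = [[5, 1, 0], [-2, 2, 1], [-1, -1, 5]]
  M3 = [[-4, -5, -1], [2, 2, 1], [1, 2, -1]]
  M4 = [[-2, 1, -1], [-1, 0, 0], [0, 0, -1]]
Characteristic polynomials: χ_{M1} = (x - 1)^3, χ_{M2} = (x - 4)^3, χ_{M3} = (x + 1)^3, χ_{M4} = (x + 1)^3.

{M1}: invariant factors x - 1, (x - 1)^2.

{M2}: invariant factors (x - 4)^3.

{M3, M4}: invariant factors (x + 1)^3.

Matrices are similar if and only if their invariant-factor lists agree; the partition into similarity classes is {M1}, {M2}, {M3, M4}.

3 classes: {M1}, {M2}, {M3, M4}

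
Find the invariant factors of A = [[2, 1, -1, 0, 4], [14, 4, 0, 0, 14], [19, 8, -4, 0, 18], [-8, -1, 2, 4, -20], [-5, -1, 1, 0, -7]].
The Jordan structure of A has elementary divisors (x + 3)^2, (x + 3), (x - 4)^2. Arranging the block sizes at each eigenvalue in decreasing order and taking row products gives the invariant factors.

Invariant factors (smallest first, each dividing the next): x + 3, (x - 4)^2(x + 3)^2.

Check: the last factor (x - 4)^2(x + 3)^2 is the minimal polynomial, and the product (x - 4)^2(x + 3)^3 is the characteristic polynomial.

x + 3, (x - 4)^2(x + 3)^2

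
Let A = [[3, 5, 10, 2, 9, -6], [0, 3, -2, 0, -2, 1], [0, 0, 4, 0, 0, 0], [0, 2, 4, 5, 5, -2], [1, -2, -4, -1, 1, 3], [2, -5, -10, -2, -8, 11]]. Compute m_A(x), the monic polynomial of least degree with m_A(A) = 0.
m_A(x) = (x - 5)^3(x - 4)^2

The characteristic polynomial factors as (x - 5)^3(x - 4)^3. The minimal polynomial is ∏(x - λ)^{k_λ} where k_λ is the size of the largest Jordan block at λ.

For λ = 4: rank(A - 4I) = 4, and the largest Jordan block has size 2 (the smallest k with rank((A - 4I)^k) = rank((A - 4I)^(k+1))).
For λ = 5: rank(A - 5I) = 5, and the largest Jordan block has size 3 (the smallest k with rank((A - 5I)^k) = rank((A - 5I)^(k+1))).

So m_A(x) = (x - 5)^3(x - 4)^2.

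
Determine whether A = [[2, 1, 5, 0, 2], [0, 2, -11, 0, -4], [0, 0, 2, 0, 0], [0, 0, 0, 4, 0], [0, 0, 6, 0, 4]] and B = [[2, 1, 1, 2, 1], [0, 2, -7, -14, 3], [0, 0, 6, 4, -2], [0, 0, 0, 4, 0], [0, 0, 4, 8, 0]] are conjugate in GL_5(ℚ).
Two matrices over a field are similar if and only if they have the same invariant factors.

Both A and B have characteristic polynomial (x - 4)^2(x - 2)^3 and minimal polynomial (x - 4)(x - 2)^3. Computing further, both have invariant factors x - 4, (x - 4)(x - 2)^3. Hence A and B are similar.

Yes.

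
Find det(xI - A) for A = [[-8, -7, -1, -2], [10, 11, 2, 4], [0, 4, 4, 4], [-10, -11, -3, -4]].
χ_A(x) = (x - 2)^3(x + 3)

xI - A = [[x + 8, 7, 1, 2], [-10, x - 11, -2, -4], [0, -4, x - 4, -4], [10, 11, 3, x + 4]].

Expanding det(xI - A) along the first row:
det(xI - A) = + (x + 8)·det([[x - 11, -2, -4], [-4, x - 4, -4], [11, 3, x + 4]]) - (7)·det([[-10, -2, -4], [0, x - 4, -4], [10, 3, x + 4]]) + (1)·det([[-10, x - 11, -4], [0, -4, -4], [10, 11, x + 4]]) - (2)·det([[-10, x - 11, -2], [0, -4, x - 4], [10, 11, 3]]).

Evaluating gives χ_A(x) = x^4 - 3x^3 - 6x^2 + 28x - 24 = (x - 2)^3(x + 3).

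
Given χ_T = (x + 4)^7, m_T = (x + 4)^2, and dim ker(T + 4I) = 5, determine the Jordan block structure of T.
Jordan blocks: (-4, 2), (-4, 2), (-4, 1), (-4, 1), (-4, 1)

λ = -4: algebraic multiplicity 7 (exponent in χ_T), largest block size 2 (exponent in m_T), 5 blocks (geometric multiplicity). These force block sizes [2, 2, 1, 1, 1].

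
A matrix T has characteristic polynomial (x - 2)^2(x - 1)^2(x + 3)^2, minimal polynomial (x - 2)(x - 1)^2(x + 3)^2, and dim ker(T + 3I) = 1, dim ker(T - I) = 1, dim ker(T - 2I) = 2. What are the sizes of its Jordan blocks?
λ = -3: algebraic multiplicity 2 (exponent in χ_T), largest block size 2 (exponent in m_T), 1 block (geometric multiplicity). This forces block sizes [2].
λ = 1: algebraic multiplicity 2 (exponent in χ_T), largest block size 2 (exponent in m_T), 1 block (geometric multiplicity). This forces block sizes [2].
λ = 2: algebraic multiplicity 2 (exponent in χ_T), largest block size 1 (exponent in m_T), 2 blocks (geometric multiplicity). These force block sizes [1, 1].

Jordan blocks: (-3, 2), (1, 2), (2, 1), (2, 1)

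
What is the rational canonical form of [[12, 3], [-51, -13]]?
The invariant factors of A (the non-unit diagonal entries of the Smith normal form of xI - A over ℚ[x]) are x^2 + x - 3, each dividing the next. The characteristic polynomial is their product, x^2 + x - 3.

The rational canonical form is the block-diagonal matrix of companion matrices C(f_i):
R = [[0, 3], [1, -1]].

Note the characteristic polynomial does not split into linear factors over ℚ, so A has no Jordan form over ℚ; the rational canonical form exists over any field.

R = [[0, 3], [1, -1]]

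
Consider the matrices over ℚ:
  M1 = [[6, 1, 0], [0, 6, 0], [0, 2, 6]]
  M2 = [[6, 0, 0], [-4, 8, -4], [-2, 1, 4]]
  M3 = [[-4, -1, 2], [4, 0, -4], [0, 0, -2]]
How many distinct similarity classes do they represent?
2 classes: {M1, M2}, {M3}

Characteristic polynomials: χ_{M1} = (x - 6)^3, χ_{M2} = (x - 6)^3, χ_{M3} = (x + 2)^3.

{M1, M2}: invariant factors x - 6, (x - 6)^2.

{M3}: invariant factors x + 2, (x + 2)^2.

Matrices are similar if and only if their invariant-factor lists agree; the partition into similarity classes is {M1, M2}, {M3}.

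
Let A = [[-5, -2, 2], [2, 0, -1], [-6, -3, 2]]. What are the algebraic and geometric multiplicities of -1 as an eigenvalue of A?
algebraic multiplicity 3, geometric multiplicity 2

The characteristic polynomial is (x + 1)^3, so the factor x + 1 appears with exponent 3: the algebraic multiplicity is 3.

rank(A + I) = 1, so the eigenspace has dimension 3 - 1 = 2: the geometric multiplicity is 2.

Since 2 < 3, A is not diagonalizable.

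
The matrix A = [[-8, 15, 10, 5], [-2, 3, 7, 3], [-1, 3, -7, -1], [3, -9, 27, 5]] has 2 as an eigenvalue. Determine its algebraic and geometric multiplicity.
algebraic multiplicity 1, geometric multiplicity 1

The characteristic polynomial is (x - 2)(x + 3)^3, so the factor x - 2 appears with exponent 1: the algebraic multiplicity is 1.

rank(A - 2I) = 3, so the eigenspace has dimension 4 - 3 = 1: the geometric multiplicity is 1.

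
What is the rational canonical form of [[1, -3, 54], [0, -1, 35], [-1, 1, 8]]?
R = [[0, 0, 8], [1, 0, -18], [0, 1, 8]]

The invariant factors of A (the non-unit diagonal entries of the Smith normal form of xI - A over ℚ[x]) are (x - 4)(x^2 - 4x + 2), each dividing the next. The characteristic polynomial is their product, (x - 4)(x^2 - 4x + 2).

The rational canonical form is the block-diagonal matrix of companion matrices C(f_i):
R = [[0, 0, 8], [1, 0, -18], [0, 1, 8]].

Note the characteristic polynomial does not split into linear factors over ℚ, so A has no Jordan form over ℚ; the rational canonical form exists over any field.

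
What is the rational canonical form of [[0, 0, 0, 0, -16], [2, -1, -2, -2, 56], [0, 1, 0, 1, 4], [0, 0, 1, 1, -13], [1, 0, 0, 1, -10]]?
The invariant factors of A (the non-unit diagonal entries of the Smith normal form of xI - A over ℚ[x]) are (x + 4)(x^2 + 3x - 2)^2, each dividing the next. The characteristic polynomial is their product, (x + 4)(x^2 + 3x - 2)^2.

The rational canonical form is the block-diagonal matrix of companion matrices C(f_i):
R = [[0, 0, 0, 0, -16], [1, 0, 0, 0, 44], [0, 1, 0, 0, -8], [0, 0, 1, 0, -29], [0, 0, 0, 1, -10]].

Note the characteristic polynomial does not split into linear factors over ℚ, so A has no Jordan form over ℚ; the rational canonical form exists over any field.

R = [[0, 0, 0, 0, -16], [1, 0, 0, 0, 44], [0, 1, 0, 0, -8], [0, 0, 1, 0, -29], [0, 0, 0, 1, -10]]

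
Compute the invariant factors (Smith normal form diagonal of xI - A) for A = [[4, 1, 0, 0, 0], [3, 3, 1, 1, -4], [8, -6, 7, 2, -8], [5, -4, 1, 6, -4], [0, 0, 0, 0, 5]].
The Jordan structure of A has elementary divisors (x - 5)^3, (x - 5), (x - 5). Arranging the block sizes at each eigenvalue in decreasing order and taking row products gives the invariant factors.

Invariant factors (smallest first, each dividing the next): x - 5, x - 5, (x - 5)^3.

Check: the last factor (x - 5)^3 is the minimal polynomial, and the product (x - 5)^5 is the characteristic polynomial.

x - 5, x - 5, (x - 5)^3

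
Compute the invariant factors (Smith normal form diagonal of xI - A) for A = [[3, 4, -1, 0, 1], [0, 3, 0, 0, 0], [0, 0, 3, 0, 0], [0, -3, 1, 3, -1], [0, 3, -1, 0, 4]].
x - 3, x - 3, (x - 4)(x - 3)^2

The Jordan structure of A has elementary divisors (x - 3)^2, (x - 3), (x - 3), (x - 4). Arranging the block sizes at each eigenvalue in decreasing order and taking row products gives the invariant factors.

Invariant factors (smallest first, each dividing the next): x - 3, x - 3, (x - 4)(x - 3)^2.

Check: the last factor (x - 4)(x - 3)^2 is the minimal polynomial, and the product (x - 4)(x - 3)^4 is the characteristic polynomial.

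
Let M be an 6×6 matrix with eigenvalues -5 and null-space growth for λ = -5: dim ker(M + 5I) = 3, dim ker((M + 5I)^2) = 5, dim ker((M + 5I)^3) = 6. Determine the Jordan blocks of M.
Jordan blocks: (-5, 3), (-5, 2), (-5, 1)

λ = -5: successive nullity increments [3, 2, 1] count blocks of size ≥ k; block sizes are [3, 2, 1].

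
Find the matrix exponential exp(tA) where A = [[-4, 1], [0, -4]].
A has Jordan form J = [[-4, 1], [0, -4]] with A = PJP^{-1}, so e^{tA} = P e^{tJ} P^{-1}.

For a Jordan block J_k(λ), e^{tJ_k(λ)} = e^{λt} · (I + tN + t^2 N^2/2! + ... + t^{k-1} N^{k-1}/(k-1)!) where N is the nilpotent superdiagonal part.

Assembling the blocks and conjugating back gives the entries of e^{tA} as shown above.

e^{tA} = [[e^{-4*t}, t*e^{-4*t}], [0, e^{-4*t}]]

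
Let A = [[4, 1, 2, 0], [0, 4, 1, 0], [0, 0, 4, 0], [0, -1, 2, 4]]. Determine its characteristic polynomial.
χ_A(x) = (x - 4)^4

xI - A = [[x - 4, -1, -2, 0], [0, x - 4, -1, 0], [0, 0, x - 4, 0], [0, 1, -2, x - 4]].

Expanding det(xI - A) along the first row:
det(xI - A) = + (x - 4)·det([[x - 4, -1, 0], [0, x - 4, 0], [1, -2, x - 4]]) - (-1)·det([[0, -1, 0], [0, x - 4, 0], [0, -2, x - 4]]) + (-2)·det([[0, x - 4, 0], [0, 0, 0], [0, 1, x - 4]]) - (0)·det([[0, x - 4, -1], [0, 0, x - 4], [0, 1, -2]]).

Evaluating gives χ_A(x) = x^4 - 16x^3 + 96x^2 - 256x + 256 = (x - 4)^4.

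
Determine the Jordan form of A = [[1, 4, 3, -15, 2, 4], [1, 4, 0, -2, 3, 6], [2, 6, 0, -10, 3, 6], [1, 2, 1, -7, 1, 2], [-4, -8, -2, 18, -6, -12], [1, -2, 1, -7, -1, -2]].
J = [[-2, 1, 0, 0, 0, 0], [0, -2, 1, 0, 0, 0], [0, 0, -2, 0, 0, 0], [0, 0, 0, -2, 1, 0], [0, 0, 0, 0, -2, 0], [0, 0, 0, 0, 0, 0]]

The characteristic polynomial is det(xI - A) = x(x + 2)^5, so the eigenvalues are -2 (algebraic multiplicity 5), 0 (algebraic multiplicity 1).

For λ = -2: rank(A + 2I) = 4, rank((A + 2I)^2) = 2, rank((A + 2I)^3) = 1. The eigenspace has dimension 6 - 4 = 2, so there are 2 Jordan blocks; the rank sequence gives block sizes [3, 2].

For λ = 0: algebraic multiplicity 1 gives one 1×1 block.

Assembling the blocks gives the Jordan form J above.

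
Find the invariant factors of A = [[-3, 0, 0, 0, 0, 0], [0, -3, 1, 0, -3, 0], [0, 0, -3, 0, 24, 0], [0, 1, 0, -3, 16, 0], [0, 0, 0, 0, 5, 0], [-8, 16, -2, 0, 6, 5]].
(x - 5)(x + 3), (x - 5)(x + 3)^3

The Jordan structure of A has elementary divisors (x + 3)^3, (x + 3), (x - 5), (x - 5). Arranging the block sizes at each eigenvalue in decreasing order and taking row products gives the invariant factors.

Invariant factors (smallest first, each dividing the next): (x - 5)(x + 3), (x - 5)(x + 3)^3.

Check: the last factor (x - 5)(x + 3)^3 is the minimal polynomial, and the product (x - 5)^2(x + 3)^4 is the characteristic polynomial.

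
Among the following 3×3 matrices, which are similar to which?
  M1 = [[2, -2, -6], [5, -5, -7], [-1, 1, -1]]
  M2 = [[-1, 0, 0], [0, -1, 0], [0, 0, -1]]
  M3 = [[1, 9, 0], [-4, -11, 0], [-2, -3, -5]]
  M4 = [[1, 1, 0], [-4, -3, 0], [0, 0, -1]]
4 classes: {M1}, {M2}, {M3}, {M4}

Characteristic polynomials: χ_{M1} = x(x + 2)^2, χ_{M2} = (x + 1)^3, χ_{M3} = (x + 5)^3, χ_{M4} = (x + 1)^3.

{M1}: invariant factors x(x + 2)^2.

{M2}: invariant factors x + 1, x + 1, x + 1.

{M3}: invariant factors x + 5, (x + 5)^2.

{M4}: invariant factors x + 1, (x + 1)^2.

Matrices are similar if and only if their invariant-factor lists agree; the partition into similarity classes is {M1}, {M2}, {M3}, {M4}.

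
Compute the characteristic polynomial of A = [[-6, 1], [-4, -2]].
xI - A = [[x + 6, -1], [4, x + 2]].

Expanding det(xI - A) along the first row:
det(xI - A) = + (x + 6)·det([[x + 2]]) - (-1)·det([[4]]).

Evaluating gives χ_A(x) = x^2 + 8x + 16 = (x + 4)^2.

χ_A(x) = (x + 4)^2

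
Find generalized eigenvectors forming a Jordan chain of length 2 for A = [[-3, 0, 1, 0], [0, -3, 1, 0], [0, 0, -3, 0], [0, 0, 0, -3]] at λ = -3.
v_1 = [[1, 2, 1, -1]]^T, v_2 = [[1, 1, 0, 0]]^T

We seek v_1 ∈ ker((A + 3I)^2) \ ker(A + 3I), then set v_{i+1} = (A + 3I) v_i.

One such chain is v_1 = [[1, 2, 1, -1]]^T, v_2 = [[1, 1, 0, 0]]^T. Check: (A + 3I) v_2 = [[0, 0, 0, 0]]^T = 0.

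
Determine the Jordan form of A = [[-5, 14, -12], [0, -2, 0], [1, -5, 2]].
The characteristic polynomial is det(xI - A) = (x + 1)(x + 2)^2, so the eigenvalues are -2 (algebraic multiplicity 2), -1 (algebraic multiplicity 1).

For λ = -2: rank(A + 2I) = 2, rank((A + 2I)^2) = 1. The eigenspace has dimension 3 - 2 = 1, so there is 1 Jordan block; the rank sequence gives block sizes [2].

For λ = -1: algebraic multiplicity 1 gives one 1×1 block.

Assembling the blocks gives the Jordan form J above.

J = [[-2, 1, 0], [0, -2, 0], [0, 0, -1]]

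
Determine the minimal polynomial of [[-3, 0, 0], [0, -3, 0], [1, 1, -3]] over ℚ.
The characteristic polynomial factors as (x + 3)^3. The minimal polynomial is ∏(x - λ)^{k_λ} where k_λ is the size of the largest Jordan block at λ.

For λ = -3: rank(A + 3I) = 1, and the largest Jordan block has size 2 (the smallest k with rank((A + 3I)^k) = rank((A + 3I)^(k+1))).

So m_A(x) = (x + 3)^2.

m_A(x) = (x + 3)^2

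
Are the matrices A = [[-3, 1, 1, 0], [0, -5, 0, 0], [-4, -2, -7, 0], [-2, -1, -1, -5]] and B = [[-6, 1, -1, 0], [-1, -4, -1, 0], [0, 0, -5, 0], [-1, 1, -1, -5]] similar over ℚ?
Two matrices over a field are similar if and only if they have the same invariant factors.

Both A and B have characteristic polynomial (x + 5)^4 and minimal polynomial (x + 5)^2. Computing further, both have invariant factors x + 5, x + 5, (x + 5)^2. Hence A and B are similar.

Yes.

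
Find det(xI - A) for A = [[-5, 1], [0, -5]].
xI - A = [[x + 5, -1], [0, x + 5]].

Expanding det(xI - A) along the first row:
det(xI - A) = + (x + 5)·det([[x + 5]]) - (-1)·det([[0]]).

Evaluating gives χ_A(x) = x^2 + 10x + 25 = (x + 5)^2.

χ_A(x) = (x + 5)^2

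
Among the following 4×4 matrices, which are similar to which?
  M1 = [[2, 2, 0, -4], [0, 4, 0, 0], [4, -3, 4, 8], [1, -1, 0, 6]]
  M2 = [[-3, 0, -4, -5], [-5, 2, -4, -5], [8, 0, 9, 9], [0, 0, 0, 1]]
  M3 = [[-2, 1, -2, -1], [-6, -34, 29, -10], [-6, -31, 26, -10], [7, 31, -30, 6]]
3 classes: {M1}, {M2}, {M3}

Characteristic polynomials: χ_{M1} = (x - 4)^4, χ_{M2} = (x - 5)(x - 2)(x - 1)^2, χ_{M3} = (x - 5)(x + 3)^3.

{M1}: invariant factors (x - 4)^2, (x - 4)^2.

{M2}: invariant factors (x - 5)(x - 2)(x - 1)^2.

{M3}: invariant factors (x - 5)(x + 3)^3.

Matrices are similar if and only if their invariant-factor lists agree; the partition into similarity classes is {M1}, {M2}, {M3}.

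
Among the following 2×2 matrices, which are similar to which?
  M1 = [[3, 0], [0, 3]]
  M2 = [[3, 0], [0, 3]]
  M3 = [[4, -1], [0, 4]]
Characteristic polynomials: χ_{M1} = (x - 3)^2, χ_{M2} = (x - 3)^2, χ_{M3} = (x - 4)^2.

{M1, M2}: invariant factors x - 3, x - 3.

{M3}: invariant factors (x - 4)^2.

Matrices are similar if and only if their invariant-factor lists agree; the partition into similarity classes is {M1, M2}, {M3}.

2 classes: {M1, M2}, {M3}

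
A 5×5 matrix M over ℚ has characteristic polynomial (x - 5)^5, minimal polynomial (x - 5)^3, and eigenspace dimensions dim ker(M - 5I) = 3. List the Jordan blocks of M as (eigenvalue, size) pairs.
Jordan blocks: (5, 3), (5, 1), (5, 1)

λ = 5: algebraic multiplicity 5 (exponent in χ_M), largest block size 3 (exponent in m_M), 3 blocks (geometric multiplicity). These force block sizes [3, 1, 1].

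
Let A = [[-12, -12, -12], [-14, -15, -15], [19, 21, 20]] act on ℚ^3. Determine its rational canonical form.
The invariant factors of A (the non-unit diagonal entries of the Smith normal form of xI - A over ℚ[x]) are (x + 4)(x^2 + 3x + 3), each dividing the next. The characteristic polynomial is their product, (x + 4)(x^2 + 3x + 3).

The rational canonical form is the block-diagonal matrix of companion matrices C(f_i):
R = [[0, 0, -12], [1, 0, -15], [0, 1, -7]].

Note the characteristic polynomial does not split into linear factors over ℚ, so A has no Jordan form over ℚ; the rational canonical form exists over any field.

R = [[0, 0, -12], [1, 0, -15], [0, 1, -7]]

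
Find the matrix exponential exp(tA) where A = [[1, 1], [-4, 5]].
e^{tA} = [[(1 - 2*t)*e^{3*t}, t*e^{3*t}], [-4*t*e^{3*t}, (2*t + 1)*e^{3*t}]]

A has Jordan form J = [[3, 1], [0, 3]] with A = PJP^{-1}, so e^{tA} = P e^{tJ} P^{-1}.

For a Jordan block J_k(λ), e^{tJ_k(λ)} = e^{λt} · (I + tN + t^2 N^2/2! + ... + t^{k-1} N^{k-1}/(k-1)!) where N is the nilpotent superdiagonal part.

Assembling the blocks and conjugating back gives the entries of e^{tA} as shown above.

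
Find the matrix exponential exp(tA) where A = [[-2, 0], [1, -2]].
A has Jordan form J = [[-2, 1], [0, -2]] with A = PJP^{-1}, so e^{tA} = P e^{tJ} P^{-1}.

For a Jordan block J_k(λ), e^{tJ_k(λ)} = e^{λt} · (I + tN + t^2 N^2/2! + ... + t^{k-1} N^{k-1}/(k-1)!) where N is the nilpotent superdiagonal part.

Assembling the blocks and conjugating back gives the entries of e^{tA} as shown above.

e^{tA} = [[e^{-2*t}, 0], [t*e^{-2*t}, e^{-2*t}]]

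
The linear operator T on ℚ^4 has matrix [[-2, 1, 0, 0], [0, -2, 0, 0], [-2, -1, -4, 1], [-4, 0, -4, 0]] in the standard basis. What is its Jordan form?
J = [[-2, 1, 0, 0], [0, -2, 0, 0], [0, 0, -2, 1], [0, 0, 0, -2]]

The characteristic polynomial is det(xI - A) = (x + 2)^4, so the eigenvalues are -2 (algebraic multiplicity 4).

For λ = -2: rank(A + 2I) = 2, rank((A + 2I)^2) = 0. The eigenspace has dimension 4 - 2 = 2, so there are 2 Jordan blocks; the rank sequence gives block sizes [2, 2].

Assembling the blocks gives the Jordan form J above.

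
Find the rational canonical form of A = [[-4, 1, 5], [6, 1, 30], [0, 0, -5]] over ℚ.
The invariant factors of A (the non-unit diagonal entries of the Smith normal form of xI - A over ℚ[x]) are x + 5, (x - 2)(x + 5), each dividing the next. The characteristic polynomial is their product, (x - 2)(x + 5)^2.

The rational canonical form is the block-diagonal matrix of companion matrices C(f_i):
R = [[-5, 0, 0], [0, 0, 10], [0, 1, -3]].

R = [[-5, 0, 0], [0, 0, 10], [0, 1, -3]]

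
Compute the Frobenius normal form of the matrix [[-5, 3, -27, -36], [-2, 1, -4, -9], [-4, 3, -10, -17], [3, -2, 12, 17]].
The invariant factors of A (the non-unit diagonal entries of the Smith normal form of xI - A over ℚ[x]) are (x - 3)(x^3 + x + 4), each dividing the next. The characteristic polynomial is their product, (x - 3)(x^3 + x + 4).

The rational canonical form is the block-diagonal matrix of companion matrices C(f_i):
R = [[0, 0, 0, 12], [1, 0, 0, -1], [0, 1, 0, -1], [0, 0, 1, 3]].

Note the characteristic polynomial does not split into linear factors over ℚ, so A has no Jordan form over ℚ; the rational canonical form exists over any field.

R = [[0, 0, 0, 12], [1, 0, 0, -1], [0, 1, 0, -1], [0, 0, 1, 3]]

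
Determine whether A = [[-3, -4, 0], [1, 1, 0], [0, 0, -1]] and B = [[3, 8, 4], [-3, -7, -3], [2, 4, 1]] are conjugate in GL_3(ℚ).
Yes.

Two matrices over a field are similar if and only if they have the same invariant factors.

Both A and B have characteristic polynomial (x + 1)^3 and minimal polynomial (x + 1)^2. Computing further, both have invariant factors x + 1, (x + 1)^2. Hence A and B are similar.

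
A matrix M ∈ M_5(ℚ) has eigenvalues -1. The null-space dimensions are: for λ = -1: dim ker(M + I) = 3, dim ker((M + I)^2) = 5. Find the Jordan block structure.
λ = -1: successive nullity increments [3, 2] count blocks of size ≥ k; block sizes are [2, 2, 1].

Jordan blocks: (-1, 2), (-1, 2), (-1, 1)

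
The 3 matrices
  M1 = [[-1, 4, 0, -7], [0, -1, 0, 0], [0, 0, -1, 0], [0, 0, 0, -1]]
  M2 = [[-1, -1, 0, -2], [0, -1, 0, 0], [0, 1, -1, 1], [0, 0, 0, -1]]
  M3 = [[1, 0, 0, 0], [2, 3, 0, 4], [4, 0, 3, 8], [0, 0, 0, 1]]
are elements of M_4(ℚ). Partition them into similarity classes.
3 classes: {M1}, {M2}, {M3}

Characteristic polynomials: χ_{M1} = (x + 1)^4, χ_{M2} = (x + 1)^4, χ_{M3} = (x - 3)^2(x - 1)^2.

{M1}: invariant factors x + 1, x + 1, (x + 1)^2.

{M2}: invariant factors (x + 1)^2, (x + 1)^2.

{M3}: invariant factors (x - 3)(x - 1), (x - 3)(x - 1).

Matrices are similar if and only if their invariant-factor lists agree; the partition into similarity classes is {M1}, {M2}, {M3}.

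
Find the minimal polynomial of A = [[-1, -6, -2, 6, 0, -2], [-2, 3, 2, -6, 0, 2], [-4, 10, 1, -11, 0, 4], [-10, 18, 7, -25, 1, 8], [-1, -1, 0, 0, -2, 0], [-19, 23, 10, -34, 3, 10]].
The characteristic polynomial factors as (x + 2)^4(x + 3)^2. The minimal polynomial is ∏(x - λ)^{k_λ} where k_λ is the size of the largest Jordan block at λ.

For λ = -3: rank(A + 3I) = 4, and the largest Jordan block has size 1 (the smallest k with rank((A + 3I)^k) = rank((A + 3I)^(k+1))).
For λ = -2: rank(A + 2I) = 4, and the largest Jordan block has size 3 (the smallest k with rank((A + 2I)^k) = rank((A + 2I)^(k+1))).

So m_A(x) = (x + 2)^3(x + 3).

m_A(x) = (x + 2)^3(x + 3)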